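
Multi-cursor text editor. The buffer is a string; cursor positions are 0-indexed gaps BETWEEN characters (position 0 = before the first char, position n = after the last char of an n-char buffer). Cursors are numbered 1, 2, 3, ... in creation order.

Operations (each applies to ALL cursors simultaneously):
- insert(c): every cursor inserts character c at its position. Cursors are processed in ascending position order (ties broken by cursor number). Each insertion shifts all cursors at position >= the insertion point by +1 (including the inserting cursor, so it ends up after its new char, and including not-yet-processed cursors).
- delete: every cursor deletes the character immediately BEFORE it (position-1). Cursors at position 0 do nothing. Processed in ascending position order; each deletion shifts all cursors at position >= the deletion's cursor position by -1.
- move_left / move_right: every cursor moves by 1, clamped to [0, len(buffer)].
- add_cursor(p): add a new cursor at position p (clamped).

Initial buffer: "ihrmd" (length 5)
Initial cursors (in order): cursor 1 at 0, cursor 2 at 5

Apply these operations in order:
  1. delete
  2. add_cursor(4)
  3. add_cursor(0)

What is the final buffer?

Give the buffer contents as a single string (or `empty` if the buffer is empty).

After op 1 (delete): buffer="ihrm" (len 4), cursors c1@0 c2@4, authorship ....
After op 2 (add_cursor(4)): buffer="ihrm" (len 4), cursors c1@0 c2@4 c3@4, authorship ....
After op 3 (add_cursor(0)): buffer="ihrm" (len 4), cursors c1@0 c4@0 c2@4 c3@4, authorship ....

Answer: ihrm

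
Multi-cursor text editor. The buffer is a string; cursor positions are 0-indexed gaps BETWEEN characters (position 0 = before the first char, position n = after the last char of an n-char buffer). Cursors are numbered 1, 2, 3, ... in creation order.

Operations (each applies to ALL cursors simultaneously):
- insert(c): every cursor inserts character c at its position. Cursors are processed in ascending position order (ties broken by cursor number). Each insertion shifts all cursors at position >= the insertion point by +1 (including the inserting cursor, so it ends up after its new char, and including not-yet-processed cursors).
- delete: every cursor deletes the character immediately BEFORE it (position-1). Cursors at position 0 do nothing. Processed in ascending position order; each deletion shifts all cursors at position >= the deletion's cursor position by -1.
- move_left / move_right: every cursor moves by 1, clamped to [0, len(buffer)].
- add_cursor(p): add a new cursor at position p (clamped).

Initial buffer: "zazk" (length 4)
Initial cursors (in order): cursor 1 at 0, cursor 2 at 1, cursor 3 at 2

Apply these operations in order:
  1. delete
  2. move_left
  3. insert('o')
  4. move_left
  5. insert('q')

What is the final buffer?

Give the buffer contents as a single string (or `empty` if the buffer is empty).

Answer: ooqqqozk

Derivation:
After op 1 (delete): buffer="zk" (len 2), cursors c1@0 c2@0 c3@0, authorship ..
After op 2 (move_left): buffer="zk" (len 2), cursors c1@0 c2@0 c3@0, authorship ..
After op 3 (insert('o')): buffer="ooozk" (len 5), cursors c1@3 c2@3 c3@3, authorship 123..
After op 4 (move_left): buffer="ooozk" (len 5), cursors c1@2 c2@2 c3@2, authorship 123..
After op 5 (insert('q')): buffer="ooqqqozk" (len 8), cursors c1@5 c2@5 c3@5, authorship 121233..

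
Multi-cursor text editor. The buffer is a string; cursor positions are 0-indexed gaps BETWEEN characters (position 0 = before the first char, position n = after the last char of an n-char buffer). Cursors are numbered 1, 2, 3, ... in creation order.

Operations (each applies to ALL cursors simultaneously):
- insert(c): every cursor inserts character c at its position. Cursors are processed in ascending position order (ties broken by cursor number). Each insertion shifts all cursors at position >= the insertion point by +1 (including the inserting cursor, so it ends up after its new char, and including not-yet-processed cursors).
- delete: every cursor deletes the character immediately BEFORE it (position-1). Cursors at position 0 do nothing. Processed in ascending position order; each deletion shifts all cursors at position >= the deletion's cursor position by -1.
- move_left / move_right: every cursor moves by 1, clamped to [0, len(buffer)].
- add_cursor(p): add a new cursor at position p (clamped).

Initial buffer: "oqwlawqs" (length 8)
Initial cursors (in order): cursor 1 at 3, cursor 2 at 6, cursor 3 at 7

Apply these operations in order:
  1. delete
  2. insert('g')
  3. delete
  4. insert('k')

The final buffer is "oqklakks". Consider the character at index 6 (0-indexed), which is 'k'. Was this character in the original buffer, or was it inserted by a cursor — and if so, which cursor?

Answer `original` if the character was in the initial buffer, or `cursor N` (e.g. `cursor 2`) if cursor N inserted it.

After op 1 (delete): buffer="oqlas" (len 5), cursors c1@2 c2@4 c3@4, authorship .....
After op 2 (insert('g')): buffer="oqglaggs" (len 8), cursors c1@3 c2@7 c3@7, authorship ..1..23.
After op 3 (delete): buffer="oqlas" (len 5), cursors c1@2 c2@4 c3@4, authorship .....
After op 4 (insert('k')): buffer="oqklakks" (len 8), cursors c1@3 c2@7 c3@7, authorship ..1..23.
Authorship (.=original, N=cursor N): . . 1 . . 2 3 .
Index 6: author = 3

Answer: cursor 3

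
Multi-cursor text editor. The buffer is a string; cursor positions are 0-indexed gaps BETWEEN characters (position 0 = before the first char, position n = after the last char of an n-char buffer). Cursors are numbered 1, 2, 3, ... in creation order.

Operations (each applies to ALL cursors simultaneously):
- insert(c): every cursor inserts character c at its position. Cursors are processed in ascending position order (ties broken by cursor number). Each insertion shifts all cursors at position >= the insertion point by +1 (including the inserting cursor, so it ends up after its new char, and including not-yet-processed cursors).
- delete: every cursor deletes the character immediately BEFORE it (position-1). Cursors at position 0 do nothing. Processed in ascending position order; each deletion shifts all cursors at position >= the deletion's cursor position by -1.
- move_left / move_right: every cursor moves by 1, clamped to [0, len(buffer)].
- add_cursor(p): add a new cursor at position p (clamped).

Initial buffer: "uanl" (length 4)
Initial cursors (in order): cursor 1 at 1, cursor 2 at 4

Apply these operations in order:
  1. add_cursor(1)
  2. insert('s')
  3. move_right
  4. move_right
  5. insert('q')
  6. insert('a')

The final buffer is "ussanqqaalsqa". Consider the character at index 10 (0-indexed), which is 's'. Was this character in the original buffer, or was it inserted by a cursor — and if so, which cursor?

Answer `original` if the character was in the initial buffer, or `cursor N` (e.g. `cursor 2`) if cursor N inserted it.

After op 1 (add_cursor(1)): buffer="uanl" (len 4), cursors c1@1 c3@1 c2@4, authorship ....
After op 2 (insert('s')): buffer="ussanls" (len 7), cursors c1@3 c3@3 c2@7, authorship .13...2
After op 3 (move_right): buffer="ussanls" (len 7), cursors c1@4 c3@4 c2@7, authorship .13...2
After op 4 (move_right): buffer="ussanls" (len 7), cursors c1@5 c3@5 c2@7, authorship .13...2
After op 5 (insert('q')): buffer="ussanqqlsq" (len 10), cursors c1@7 c3@7 c2@10, authorship .13..13.22
After op 6 (insert('a')): buffer="ussanqqaalsqa" (len 13), cursors c1@9 c3@9 c2@13, authorship .13..1313.222
Authorship (.=original, N=cursor N): . 1 3 . . 1 3 1 3 . 2 2 2
Index 10: author = 2

Answer: cursor 2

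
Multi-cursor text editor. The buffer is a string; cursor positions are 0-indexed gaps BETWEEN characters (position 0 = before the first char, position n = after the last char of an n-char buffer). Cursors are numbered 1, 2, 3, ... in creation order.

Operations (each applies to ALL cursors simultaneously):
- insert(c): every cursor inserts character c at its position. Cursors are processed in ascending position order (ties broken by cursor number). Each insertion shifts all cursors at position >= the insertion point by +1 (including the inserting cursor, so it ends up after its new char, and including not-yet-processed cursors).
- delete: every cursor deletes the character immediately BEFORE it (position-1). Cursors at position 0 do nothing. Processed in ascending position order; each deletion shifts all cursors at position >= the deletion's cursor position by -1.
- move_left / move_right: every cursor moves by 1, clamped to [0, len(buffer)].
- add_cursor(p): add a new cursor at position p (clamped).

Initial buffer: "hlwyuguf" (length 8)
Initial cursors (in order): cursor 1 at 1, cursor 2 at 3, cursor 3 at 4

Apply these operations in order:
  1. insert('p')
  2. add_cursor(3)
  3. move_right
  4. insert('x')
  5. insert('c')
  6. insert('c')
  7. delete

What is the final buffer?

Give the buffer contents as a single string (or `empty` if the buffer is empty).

After op 1 (insert('p')): buffer="hplwpypuguf" (len 11), cursors c1@2 c2@5 c3@7, authorship .1..2.3....
After op 2 (add_cursor(3)): buffer="hplwpypuguf" (len 11), cursors c1@2 c4@3 c2@5 c3@7, authorship .1..2.3....
After op 3 (move_right): buffer="hplwpypuguf" (len 11), cursors c1@3 c4@4 c2@6 c3@8, authorship .1..2.3....
After op 4 (insert('x')): buffer="hplxwxpyxpuxguf" (len 15), cursors c1@4 c4@6 c2@9 c3@12, authorship .1.1.42.23.3...
After op 5 (insert('c')): buffer="hplxcwxcpyxcpuxcguf" (len 19), cursors c1@5 c4@8 c2@12 c3@16, authorship .1.11.442.223.33...
After op 6 (insert('c')): buffer="hplxccwxccpyxccpuxccguf" (len 23), cursors c1@6 c4@10 c2@15 c3@20, authorship .1.111.4442.2223.333...
After op 7 (delete): buffer="hplxcwxcpyxcpuxcguf" (len 19), cursors c1@5 c4@8 c2@12 c3@16, authorship .1.11.442.223.33...

Answer: hplxcwxcpyxcpuxcguf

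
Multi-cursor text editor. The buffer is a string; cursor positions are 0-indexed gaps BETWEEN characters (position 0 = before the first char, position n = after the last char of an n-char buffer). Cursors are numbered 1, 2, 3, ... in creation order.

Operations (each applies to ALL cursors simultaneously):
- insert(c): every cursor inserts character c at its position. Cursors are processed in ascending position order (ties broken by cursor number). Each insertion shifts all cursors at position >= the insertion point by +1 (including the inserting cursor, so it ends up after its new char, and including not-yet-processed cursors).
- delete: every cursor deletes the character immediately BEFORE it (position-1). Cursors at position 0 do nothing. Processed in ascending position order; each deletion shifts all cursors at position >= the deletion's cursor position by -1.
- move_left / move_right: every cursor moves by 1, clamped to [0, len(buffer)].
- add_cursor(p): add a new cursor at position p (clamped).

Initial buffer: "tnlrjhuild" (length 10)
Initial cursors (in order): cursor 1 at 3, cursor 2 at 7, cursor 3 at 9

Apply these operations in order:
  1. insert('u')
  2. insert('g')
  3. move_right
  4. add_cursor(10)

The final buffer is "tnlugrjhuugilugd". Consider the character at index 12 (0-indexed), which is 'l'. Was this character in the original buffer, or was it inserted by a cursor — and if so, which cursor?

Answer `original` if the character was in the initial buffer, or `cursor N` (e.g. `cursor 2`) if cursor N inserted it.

Answer: original

Derivation:
After op 1 (insert('u')): buffer="tnlurjhuuilud" (len 13), cursors c1@4 c2@9 c3@12, authorship ...1....2..3.
After op 2 (insert('g')): buffer="tnlugrjhuugilugd" (len 16), cursors c1@5 c2@11 c3@15, authorship ...11....22..33.
After op 3 (move_right): buffer="tnlugrjhuugilugd" (len 16), cursors c1@6 c2@12 c3@16, authorship ...11....22..33.
After op 4 (add_cursor(10)): buffer="tnlugrjhuugilugd" (len 16), cursors c1@6 c4@10 c2@12 c3@16, authorship ...11....22..33.
Authorship (.=original, N=cursor N): . . . 1 1 . . . . 2 2 . . 3 3 .
Index 12: author = original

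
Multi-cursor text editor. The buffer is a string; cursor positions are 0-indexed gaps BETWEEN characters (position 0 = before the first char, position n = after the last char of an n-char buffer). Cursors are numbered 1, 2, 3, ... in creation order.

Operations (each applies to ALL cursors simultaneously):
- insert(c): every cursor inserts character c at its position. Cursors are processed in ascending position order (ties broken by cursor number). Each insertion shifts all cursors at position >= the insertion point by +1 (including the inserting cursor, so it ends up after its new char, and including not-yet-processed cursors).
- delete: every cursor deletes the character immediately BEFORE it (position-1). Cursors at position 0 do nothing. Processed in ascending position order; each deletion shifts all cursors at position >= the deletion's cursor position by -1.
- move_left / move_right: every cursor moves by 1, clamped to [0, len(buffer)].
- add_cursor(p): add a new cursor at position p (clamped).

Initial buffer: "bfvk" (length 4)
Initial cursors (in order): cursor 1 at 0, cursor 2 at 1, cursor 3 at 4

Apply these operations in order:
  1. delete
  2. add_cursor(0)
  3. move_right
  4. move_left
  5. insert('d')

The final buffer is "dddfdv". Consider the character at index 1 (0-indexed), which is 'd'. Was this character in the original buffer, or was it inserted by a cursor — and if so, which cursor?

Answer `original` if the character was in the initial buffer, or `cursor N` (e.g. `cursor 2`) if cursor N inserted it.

Answer: cursor 2

Derivation:
After op 1 (delete): buffer="fv" (len 2), cursors c1@0 c2@0 c3@2, authorship ..
After op 2 (add_cursor(0)): buffer="fv" (len 2), cursors c1@0 c2@0 c4@0 c3@2, authorship ..
After op 3 (move_right): buffer="fv" (len 2), cursors c1@1 c2@1 c4@1 c3@2, authorship ..
After op 4 (move_left): buffer="fv" (len 2), cursors c1@0 c2@0 c4@0 c3@1, authorship ..
After op 5 (insert('d')): buffer="dddfdv" (len 6), cursors c1@3 c2@3 c4@3 c3@5, authorship 124.3.
Authorship (.=original, N=cursor N): 1 2 4 . 3 .
Index 1: author = 2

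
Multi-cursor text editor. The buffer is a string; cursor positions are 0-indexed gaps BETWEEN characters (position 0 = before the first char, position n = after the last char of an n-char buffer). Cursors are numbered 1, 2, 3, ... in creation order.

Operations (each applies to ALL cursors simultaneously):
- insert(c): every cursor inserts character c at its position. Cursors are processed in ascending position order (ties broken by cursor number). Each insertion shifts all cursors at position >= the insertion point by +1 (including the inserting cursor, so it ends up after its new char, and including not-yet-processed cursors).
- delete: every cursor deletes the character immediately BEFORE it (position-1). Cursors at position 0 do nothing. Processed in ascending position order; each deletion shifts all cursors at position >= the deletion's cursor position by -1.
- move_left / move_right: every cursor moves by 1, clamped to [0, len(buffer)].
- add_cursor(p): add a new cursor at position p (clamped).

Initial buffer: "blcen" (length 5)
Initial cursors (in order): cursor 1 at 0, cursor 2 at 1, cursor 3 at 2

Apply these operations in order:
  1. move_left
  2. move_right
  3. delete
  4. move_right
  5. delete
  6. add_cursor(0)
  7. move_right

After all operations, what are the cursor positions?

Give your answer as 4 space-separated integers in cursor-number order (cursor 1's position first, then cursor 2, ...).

After op 1 (move_left): buffer="blcen" (len 5), cursors c1@0 c2@0 c3@1, authorship .....
After op 2 (move_right): buffer="blcen" (len 5), cursors c1@1 c2@1 c3@2, authorship .....
After op 3 (delete): buffer="cen" (len 3), cursors c1@0 c2@0 c3@0, authorship ...
After op 4 (move_right): buffer="cen" (len 3), cursors c1@1 c2@1 c3@1, authorship ...
After op 5 (delete): buffer="en" (len 2), cursors c1@0 c2@0 c3@0, authorship ..
After op 6 (add_cursor(0)): buffer="en" (len 2), cursors c1@0 c2@0 c3@0 c4@0, authorship ..
After op 7 (move_right): buffer="en" (len 2), cursors c1@1 c2@1 c3@1 c4@1, authorship ..

Answer: 1 1 1 1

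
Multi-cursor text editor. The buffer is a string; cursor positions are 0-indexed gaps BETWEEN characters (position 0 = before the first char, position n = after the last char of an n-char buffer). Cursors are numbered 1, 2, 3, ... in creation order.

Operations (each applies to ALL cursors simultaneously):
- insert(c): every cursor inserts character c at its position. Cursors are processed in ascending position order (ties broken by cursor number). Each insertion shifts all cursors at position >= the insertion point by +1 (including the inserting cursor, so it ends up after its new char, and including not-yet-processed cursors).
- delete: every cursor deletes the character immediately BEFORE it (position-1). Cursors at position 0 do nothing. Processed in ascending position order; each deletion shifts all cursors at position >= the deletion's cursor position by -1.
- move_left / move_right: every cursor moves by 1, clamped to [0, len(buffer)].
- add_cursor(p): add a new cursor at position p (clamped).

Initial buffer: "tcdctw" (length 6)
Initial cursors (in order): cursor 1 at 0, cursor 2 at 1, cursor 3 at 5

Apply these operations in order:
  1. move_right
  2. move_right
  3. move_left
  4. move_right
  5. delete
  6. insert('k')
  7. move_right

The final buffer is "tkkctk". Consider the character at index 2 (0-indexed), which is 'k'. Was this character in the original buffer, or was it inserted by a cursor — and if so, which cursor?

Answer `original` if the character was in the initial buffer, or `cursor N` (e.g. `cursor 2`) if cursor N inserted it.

After op 1 (move_right): buffer="tcdctw" (len 6), cursors c1@1 c2@2 c3@6, authorship ......
After op 2 (move_right): buffer="tcdctw" (len 6), cursors c1@2 c2@3 c3@6, authorship ......
After op 3 (move_left): buffer="tcdctw" (len 6), cursors c1@1 c2@2 c3@5, authorship ......
After op 4 (move_right): buffer="tcdctw" (len 6), cursors c1@2 c2@3 c3@6, authorship ......
After op 5 (delete): buffer="tct" (len 3), cursors c1@1 c2@1 c3@3, authorship ...
After op 6 (insert('k')): buffer="tkkctk" (len 6), cursors c1@3 c2@3 c3@6, authorship .12..3
After op 7 (move_right): buffer="tkkctk" (len 6), cursors c1@4 c2@4 c3@6, authorship .12..3
Authorship (.=original, N=cursor N): . 1 2 . . 3
Index 2: author = 2

Answer: cursor 2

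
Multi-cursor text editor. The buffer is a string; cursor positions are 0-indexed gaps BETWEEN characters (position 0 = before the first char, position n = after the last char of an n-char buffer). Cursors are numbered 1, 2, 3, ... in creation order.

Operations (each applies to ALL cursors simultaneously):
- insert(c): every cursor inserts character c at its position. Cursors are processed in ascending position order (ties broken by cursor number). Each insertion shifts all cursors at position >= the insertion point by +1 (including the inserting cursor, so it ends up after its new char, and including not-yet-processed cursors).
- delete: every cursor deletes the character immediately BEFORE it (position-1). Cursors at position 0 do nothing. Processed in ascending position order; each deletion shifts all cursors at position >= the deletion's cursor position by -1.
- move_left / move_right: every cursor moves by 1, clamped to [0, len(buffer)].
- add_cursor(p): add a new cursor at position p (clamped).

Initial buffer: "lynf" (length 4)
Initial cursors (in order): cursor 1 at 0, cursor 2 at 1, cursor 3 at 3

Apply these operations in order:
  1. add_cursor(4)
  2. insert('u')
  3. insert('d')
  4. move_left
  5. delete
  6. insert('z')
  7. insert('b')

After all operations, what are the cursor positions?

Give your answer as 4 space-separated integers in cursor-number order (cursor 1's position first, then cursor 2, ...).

After op 1 (add_cursor(4)): buffer="lynf" (len 4), cursors c1@0 c2@1 c3@3 c4@4, authorship ....
After op 2 (insert('u')): buffer="uluynufu" (len 8), cursors c1@1 c2@3 c3@6 c4@8, authorship 1.2..3.4
After op 3 (insert('d')): buffer="udludynudfud" (len 12), cursors c1@2 c2@5 c3@9 c4@12, authorship 11.22..33.44
After op 4 (move_left): buffer="udludynudfud" (len 12), cursors c1@1 c2@4 c3@8 c4@11, authorship 11.22..33.44
After op 5 (delete): buffer="dldyndfd" (len 8), cursors c1@0 c2@2 c3@5 c4@7, authorship 1.2..3.4
After op 6 (insert('z')): buffer="zdlzdynzdfzd" (len 12), cursors c1@1 c2@4 c3@8 c4@11, authorship 11.22..33.44
After op 7 (insert('b')): buffer="zbdlzbdynzbdfzbd" (len 16), cursors c1@2 c2@6 c3@11 c4@15, authorship 111.222..333.444

Answer: 2 6 11 15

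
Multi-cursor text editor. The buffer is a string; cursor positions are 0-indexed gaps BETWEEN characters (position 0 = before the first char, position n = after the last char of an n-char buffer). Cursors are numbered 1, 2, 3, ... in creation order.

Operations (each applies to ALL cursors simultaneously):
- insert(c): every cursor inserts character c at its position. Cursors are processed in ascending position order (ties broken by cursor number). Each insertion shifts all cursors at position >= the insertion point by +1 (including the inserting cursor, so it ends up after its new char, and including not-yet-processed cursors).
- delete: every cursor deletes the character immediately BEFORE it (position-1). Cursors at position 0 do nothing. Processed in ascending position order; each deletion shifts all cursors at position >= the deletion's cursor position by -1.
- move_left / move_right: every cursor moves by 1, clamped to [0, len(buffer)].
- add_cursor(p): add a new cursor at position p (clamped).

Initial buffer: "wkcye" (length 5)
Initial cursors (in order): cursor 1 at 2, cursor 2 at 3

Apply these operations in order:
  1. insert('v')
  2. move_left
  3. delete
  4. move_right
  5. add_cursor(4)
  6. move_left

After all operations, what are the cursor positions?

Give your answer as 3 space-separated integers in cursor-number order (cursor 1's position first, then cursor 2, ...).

Answer: 1 2 3

Derivation:
After op 1 (insert('v')): buffer="wkvcvye" (len 7), cursors c1@3 c2@5, authorship ..1.2..
After op 2 (move_left): buffer="wkvcvye" (len 7), cursors c1@2 c2@4, authorship ..1.2..
After op 3 (delete): buffer="wvvye" (len 5), cursors c1@1 c2@2, authorship .12..
After op 4 (move_right): buffer="wvvye" (len 5), cursors c1@2 c2@3, authorship .12..
After op 5 (add_cursor(4)): buffer="wvvye" (len 5), cursors c1@2 c2@3 c3@4, authorship .12..
After op 6 (move_left): buffer="wvvye" (len 5), cursors c1@1 c2@2 c3@3, authorship .12..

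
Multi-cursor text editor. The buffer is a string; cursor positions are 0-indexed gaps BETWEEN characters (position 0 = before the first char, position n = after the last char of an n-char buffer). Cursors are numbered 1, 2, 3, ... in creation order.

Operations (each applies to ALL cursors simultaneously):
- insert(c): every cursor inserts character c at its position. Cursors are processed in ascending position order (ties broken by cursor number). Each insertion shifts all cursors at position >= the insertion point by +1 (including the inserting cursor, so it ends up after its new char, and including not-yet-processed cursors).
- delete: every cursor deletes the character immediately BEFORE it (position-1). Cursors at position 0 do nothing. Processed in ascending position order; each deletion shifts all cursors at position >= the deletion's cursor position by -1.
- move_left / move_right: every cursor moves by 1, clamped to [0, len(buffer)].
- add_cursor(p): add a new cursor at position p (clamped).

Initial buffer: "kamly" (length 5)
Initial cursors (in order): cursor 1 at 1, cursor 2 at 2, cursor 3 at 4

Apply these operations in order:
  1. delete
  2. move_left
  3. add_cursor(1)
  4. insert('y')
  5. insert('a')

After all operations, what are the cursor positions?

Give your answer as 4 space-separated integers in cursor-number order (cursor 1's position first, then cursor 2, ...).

Answer: 6 6 6 9

Derivation:
After op 1 (delete): buffer="my" (len 2), cursors c1@0 c2@0 c3@1, authorship ..
After op 2 (move_left): buffer="my" (len 2), cursors c1@0 c2@0 c3@0, authorship ..
After op 3 (add_cursor(1)): buffer="my" (len 2), cursors c1@0 c2@0 c3@0 c4@1, authorship ..
After op 4 (insert('y')): buffer="yyymyy" (len 6), cursors c1@3 c2@3 c3@3 c4@5, authorship 123.4.
After op 5 (insert('a')): buffer="yyyaaamyay" (len 10), cursors c1@6 c2@6 c3@6 c4@9, authorship 123123.44.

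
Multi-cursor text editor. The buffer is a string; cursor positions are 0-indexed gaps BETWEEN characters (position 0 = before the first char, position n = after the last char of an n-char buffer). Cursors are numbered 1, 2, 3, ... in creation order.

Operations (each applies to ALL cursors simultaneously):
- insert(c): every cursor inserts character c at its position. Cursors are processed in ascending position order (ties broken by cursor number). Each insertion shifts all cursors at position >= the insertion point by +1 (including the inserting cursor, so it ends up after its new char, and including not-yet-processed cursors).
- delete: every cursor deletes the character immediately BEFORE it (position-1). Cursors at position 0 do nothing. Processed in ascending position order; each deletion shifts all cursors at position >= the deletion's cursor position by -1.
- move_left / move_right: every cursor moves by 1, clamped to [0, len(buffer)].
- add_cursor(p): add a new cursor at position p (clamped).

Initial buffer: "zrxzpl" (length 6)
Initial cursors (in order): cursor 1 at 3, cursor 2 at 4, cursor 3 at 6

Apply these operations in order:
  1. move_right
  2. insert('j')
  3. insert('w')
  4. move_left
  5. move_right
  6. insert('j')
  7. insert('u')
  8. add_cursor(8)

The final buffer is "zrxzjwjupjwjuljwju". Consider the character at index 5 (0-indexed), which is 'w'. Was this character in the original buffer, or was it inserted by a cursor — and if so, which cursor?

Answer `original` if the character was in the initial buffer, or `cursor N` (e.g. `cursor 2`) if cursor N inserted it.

After op 1 (move_right): buffer="zrxzpl" (len 6), cursors c1@4 c2@5 c3@6, authorship ......
After op 2 (insert('j')): buffer="zrxzjpjlj" (len 9), cursors c1@5 c2@7 c3@9, authorship ....1.2.3
After op 3 (insert('w')): buffer="zrxzjwpjwljw" (len 12), cursors c1@6 c2@9 c3@12, authorship ....11.22.33
After op 4 (move_left): buffer="zrxzjwpjwljw" (len 12), cursors c1@5 c2@8 c3@11, authorship ....11.22.33
After op 5 (move_right): buffer="zrxzjwpjwljw" (len 12), cursors c1@6 c2@9 c3@12, authorship ....11.22.33
After op 6 (insert('j')): buffer="zrxzjwjpjwjljwj" (len 15), cursors c1@7 c2@11 c3@15, authorship ....111.222.333
After op 7 (insert('u')): buffer="zrxzjwjupjwjuljwju" (len 18), cursors c1@8 c2@13 c3@18, authorship ....1111.2222.3333
After op 8 (add_cursor(8)): buffer="zrxzjwjupjwjuljwju" (len 18), cursors c1@8 c4@8 c2@13 c3@18, authorship ....1111.2222.3333
Authorship (.=original, N=cursor N): . . . . 1 1 1 1 . 2 2 2 2 . 3 3 3 3
Index 5: author = 1

Answer: cursor 1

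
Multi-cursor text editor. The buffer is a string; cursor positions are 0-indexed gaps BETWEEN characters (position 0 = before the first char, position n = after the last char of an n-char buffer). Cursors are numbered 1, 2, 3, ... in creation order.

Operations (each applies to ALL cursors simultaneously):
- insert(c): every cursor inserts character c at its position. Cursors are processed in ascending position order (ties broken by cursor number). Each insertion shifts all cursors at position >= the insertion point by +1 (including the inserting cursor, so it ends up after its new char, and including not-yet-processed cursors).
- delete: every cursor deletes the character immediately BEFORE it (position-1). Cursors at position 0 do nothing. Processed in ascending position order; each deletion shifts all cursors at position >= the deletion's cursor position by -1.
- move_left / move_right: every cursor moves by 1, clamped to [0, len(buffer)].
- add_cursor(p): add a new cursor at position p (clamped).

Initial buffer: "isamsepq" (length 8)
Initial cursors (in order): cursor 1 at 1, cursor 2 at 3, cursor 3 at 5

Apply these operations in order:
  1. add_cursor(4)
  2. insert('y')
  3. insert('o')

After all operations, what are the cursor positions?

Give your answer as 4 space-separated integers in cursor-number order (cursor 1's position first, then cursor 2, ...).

Answer: 3 7 13 10

Derivation:
After op 1 (add_cursor(4)): buffer="isamsepq" (len 8), cursors c1@1 c2@3 c4@4 c3@5, authorship ........
After op 2 (insert('y')): buffer="iysaymysyepq" (len 12), cursors c1@2 c2@5 c4@7 c3@9, authorship .1..2.4.3...
After op 3 (insert('o')): buffer="iyosayomyosyoepq" (len 16), cursors c1@3 c2@7 c4@10 c3@13, authorship .11..22.44.33...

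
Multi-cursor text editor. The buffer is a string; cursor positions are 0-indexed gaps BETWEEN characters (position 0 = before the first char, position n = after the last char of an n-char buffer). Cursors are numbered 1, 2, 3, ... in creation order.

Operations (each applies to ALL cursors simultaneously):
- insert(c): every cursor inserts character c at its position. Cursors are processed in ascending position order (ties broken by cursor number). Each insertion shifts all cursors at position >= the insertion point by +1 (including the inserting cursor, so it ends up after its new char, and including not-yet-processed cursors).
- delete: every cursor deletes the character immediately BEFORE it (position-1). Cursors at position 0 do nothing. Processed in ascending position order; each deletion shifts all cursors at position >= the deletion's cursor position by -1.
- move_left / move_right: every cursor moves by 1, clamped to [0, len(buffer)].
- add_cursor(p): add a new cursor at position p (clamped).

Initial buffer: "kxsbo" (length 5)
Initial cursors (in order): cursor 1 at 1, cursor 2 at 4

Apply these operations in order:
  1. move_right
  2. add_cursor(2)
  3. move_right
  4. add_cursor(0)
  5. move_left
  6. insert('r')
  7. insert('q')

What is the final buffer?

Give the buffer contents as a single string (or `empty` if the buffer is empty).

After op 1 (move_right): buffer="kxsbo" (len 5), cursors c1@2 c2@5, authorship .....
After op 2 (add_cursor(2)): buffer="kxsbo" (len 5), cursors c1@2 c3@2 c2@5, authorship .....
After op 3 (move_right): buffer="kxsbo" (len 5), cursors c1@3 c3@3 c2@5, authorship .....
After op 4 (add_cursor(0)): buffer="kxsbo" (len 5), cursors c4@0 c1@3 c3@3 c2@5, authorship .....
After op 5 (move_left): buffer="kxsbo" (len 5), cursors c4@0 c1@2 c3@2 c2@4, authorship .....
After op 6 (insert('r')): buffer="rkxrrsbro" (len 9), cursors c4@1 c1@5 c3@5 c2@8, authorship 4..13..2.
After op 7 (insert('q')): buffer="rqkxrrqqsbrqo" (len 13), cursors c4@2 c1@8 c3@8 c2@12, authorship 44..1313..22.

Answer: rqkxrrqqsbrqo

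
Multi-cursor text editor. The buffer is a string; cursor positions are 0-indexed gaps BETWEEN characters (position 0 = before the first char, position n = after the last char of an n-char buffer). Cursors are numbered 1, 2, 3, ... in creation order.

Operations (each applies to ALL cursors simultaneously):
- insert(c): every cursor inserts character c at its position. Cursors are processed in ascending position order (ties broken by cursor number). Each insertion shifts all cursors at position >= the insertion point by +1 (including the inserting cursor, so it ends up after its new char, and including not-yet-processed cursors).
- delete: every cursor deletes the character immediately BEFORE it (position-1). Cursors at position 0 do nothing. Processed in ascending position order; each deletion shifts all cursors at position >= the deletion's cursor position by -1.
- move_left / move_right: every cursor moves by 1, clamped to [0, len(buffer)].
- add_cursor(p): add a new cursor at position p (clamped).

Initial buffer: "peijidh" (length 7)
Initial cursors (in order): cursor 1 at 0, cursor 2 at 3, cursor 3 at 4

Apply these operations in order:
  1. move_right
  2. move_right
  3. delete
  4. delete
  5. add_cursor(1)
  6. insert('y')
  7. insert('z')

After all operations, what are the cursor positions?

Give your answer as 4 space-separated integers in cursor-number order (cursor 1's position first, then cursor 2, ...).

Answer: 6 6 6 9

Derivation:
After op 1 (move_right): buffer="peijidh" (len 7), cursors c1@1 c2@4 c3@5, authorship .......
After op 2 (move_right): buffer="peijidh" (len 7), cursors c1@2 c2@5 c3@6, authorship .......
After op 3 (delete): buffer="pijh" (len 4), cursors c1@1 c2@3 c3@3, authorship ....
After op 4 (delete): buffer="h" (len 1), cursors c1@0 c2@0 c3@0, authorship .
After op 5 (add_cursor(1)): buffer="h" (len 1), cursors c1@0 c2@0 c3@0 c4@1, authorship .
After op 6 (insert('y')): buffer="yyyhy" (len 5), cursors c1@3 c2@3 c3@3 c4@5, authorship 123.4
After op 7 (insert('z')): buffer="yyyzzzhyz" (len 9), cursors c1@6 c2@6 c3@6 c4@9, authorship 123123.44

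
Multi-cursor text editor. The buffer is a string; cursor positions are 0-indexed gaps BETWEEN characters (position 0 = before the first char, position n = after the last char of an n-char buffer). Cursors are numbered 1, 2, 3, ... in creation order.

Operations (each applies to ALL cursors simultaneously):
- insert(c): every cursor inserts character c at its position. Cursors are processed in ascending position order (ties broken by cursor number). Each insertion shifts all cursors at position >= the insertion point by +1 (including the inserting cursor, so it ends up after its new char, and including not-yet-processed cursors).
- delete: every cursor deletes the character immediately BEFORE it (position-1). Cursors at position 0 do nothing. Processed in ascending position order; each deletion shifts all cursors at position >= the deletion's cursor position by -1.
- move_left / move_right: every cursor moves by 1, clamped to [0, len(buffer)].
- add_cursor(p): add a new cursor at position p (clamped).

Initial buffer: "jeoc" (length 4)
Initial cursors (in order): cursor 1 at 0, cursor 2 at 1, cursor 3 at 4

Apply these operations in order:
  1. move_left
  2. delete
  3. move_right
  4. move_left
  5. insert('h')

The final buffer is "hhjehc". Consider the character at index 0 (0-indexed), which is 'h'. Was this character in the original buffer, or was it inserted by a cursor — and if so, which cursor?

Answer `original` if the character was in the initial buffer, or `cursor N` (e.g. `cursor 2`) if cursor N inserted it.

Answer: cursor 1

Derivation:
After op 1 (move_left): buffer="jeoc" (len 4), cursors c1@0 c2@0 c3@3, authorship ....
After op 2 (delete): buffer="jec" (len 3), cursors c1@0 c2@0 c3@2, authorship ...
After op 3 (move_right): buffer="jec" (len 3), cursors c1@1 c2@1 c3@3, authorship ...
After op 4 (move_left): buffer="jec" (len 3), cursors c1@0 c2@0 c3@2, authorship ...
After op 5 (insert('h')): buffer="hhjehc" (len 6), cursors c1@2 c2@2 c3@5, authorship 12..3.
Authorship (.=original, N=cursor N): 1 2 . . 3 .
Index 0: author = 1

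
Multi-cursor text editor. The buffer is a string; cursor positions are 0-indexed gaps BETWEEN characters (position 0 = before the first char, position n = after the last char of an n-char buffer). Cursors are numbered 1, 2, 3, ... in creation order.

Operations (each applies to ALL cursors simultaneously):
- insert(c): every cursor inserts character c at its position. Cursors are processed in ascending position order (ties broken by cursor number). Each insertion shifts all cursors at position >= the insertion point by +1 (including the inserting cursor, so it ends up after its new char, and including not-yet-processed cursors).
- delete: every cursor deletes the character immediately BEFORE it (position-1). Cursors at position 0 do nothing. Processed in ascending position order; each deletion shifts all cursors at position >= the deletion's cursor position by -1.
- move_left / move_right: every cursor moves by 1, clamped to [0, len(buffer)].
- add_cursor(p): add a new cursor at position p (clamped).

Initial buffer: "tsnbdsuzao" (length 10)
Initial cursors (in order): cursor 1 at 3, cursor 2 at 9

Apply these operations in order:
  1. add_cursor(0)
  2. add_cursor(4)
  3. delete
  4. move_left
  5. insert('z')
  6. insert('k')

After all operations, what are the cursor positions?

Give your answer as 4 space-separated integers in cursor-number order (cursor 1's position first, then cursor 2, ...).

After op 1 (add_cursor(0)): buffer="tsnbdsuzao" (len 10), cursors c3@0 c1@3 c2@9, authorship ..........
After op 2 (add_cursor(4)): buffer="tsnbdsuzao" (len 10), cursors c3@0 c1@3 c4@4 c2@9, authorship ..........
After op 3 (delete): buffer="tsdsuzo" (len 7), cursors c3@0 c1@2 c4@2 c2@6, authorship .......
After op 4 (move_left): buffer="tsdsuzo" (len 7), cursors c3@0 c1@1 c4@1 c2@5, authorship .......
After op 5 (insert('z')): buffer="ztzzsdsuzzo" (len 11), cursors c3@1 c1@4 c4@4 c2@9, authorship 3.14....2..
After op 6 (insert('k')): buffer="zktzzkksdsuzkzo" (len 15), cursors c3@2 c1@7 c4@7 c2@13, authorship 33.1414....22..

Answer: 7 13 2 7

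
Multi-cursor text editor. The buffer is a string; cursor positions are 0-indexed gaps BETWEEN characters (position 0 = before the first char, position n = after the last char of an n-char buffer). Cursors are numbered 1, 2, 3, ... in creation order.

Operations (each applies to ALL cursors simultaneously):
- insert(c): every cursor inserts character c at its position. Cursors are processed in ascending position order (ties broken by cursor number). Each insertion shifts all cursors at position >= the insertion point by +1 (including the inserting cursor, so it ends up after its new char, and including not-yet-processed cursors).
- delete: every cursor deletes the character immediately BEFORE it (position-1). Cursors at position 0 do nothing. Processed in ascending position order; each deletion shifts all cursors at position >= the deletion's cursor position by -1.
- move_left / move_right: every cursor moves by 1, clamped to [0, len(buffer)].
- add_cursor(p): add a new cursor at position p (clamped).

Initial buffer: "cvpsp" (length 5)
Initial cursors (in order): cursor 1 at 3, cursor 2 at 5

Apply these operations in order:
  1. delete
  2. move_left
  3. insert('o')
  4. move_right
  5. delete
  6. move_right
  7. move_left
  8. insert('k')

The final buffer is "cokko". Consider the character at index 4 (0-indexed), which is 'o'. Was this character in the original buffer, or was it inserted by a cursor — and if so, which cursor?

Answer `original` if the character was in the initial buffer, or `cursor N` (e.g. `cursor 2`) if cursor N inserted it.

After op 1 (delete): buffer="cvs" (len 3), cursors c1@2 c2@3, authorship ...
After op 2 (move_left): buffer="cvs" (len 3), cursors c1@1 c2@2, authorship ...
After op 3 (insert('o')): buffer="covos" (len 5), cursors c1@2 c2@4, authorship .1.2.
After op 4 (move_right): buffer="covos" (len 5), cursors c1@3 c2@5, authorship .1.2.
After op 5 (delete): buffer="coo" (len 3), cursors c1@2 c2@3, authorship .12
After op 6 (move_right): buffer="coo" (len 3), cursors c1@3 c2@3, authorship .12
After op 7 (move_left): buffer="coo" (len 3), cursors c1@2 c2@2, authorship .12
After op 8 (insert('k')): buffer="cokko" (len 5), cursors c1@4 c2@4, authorship .1122
Authorship (.=original, N=cursor N): . 1 1 2 2
Index 4: author = 2

Answer: cursor 2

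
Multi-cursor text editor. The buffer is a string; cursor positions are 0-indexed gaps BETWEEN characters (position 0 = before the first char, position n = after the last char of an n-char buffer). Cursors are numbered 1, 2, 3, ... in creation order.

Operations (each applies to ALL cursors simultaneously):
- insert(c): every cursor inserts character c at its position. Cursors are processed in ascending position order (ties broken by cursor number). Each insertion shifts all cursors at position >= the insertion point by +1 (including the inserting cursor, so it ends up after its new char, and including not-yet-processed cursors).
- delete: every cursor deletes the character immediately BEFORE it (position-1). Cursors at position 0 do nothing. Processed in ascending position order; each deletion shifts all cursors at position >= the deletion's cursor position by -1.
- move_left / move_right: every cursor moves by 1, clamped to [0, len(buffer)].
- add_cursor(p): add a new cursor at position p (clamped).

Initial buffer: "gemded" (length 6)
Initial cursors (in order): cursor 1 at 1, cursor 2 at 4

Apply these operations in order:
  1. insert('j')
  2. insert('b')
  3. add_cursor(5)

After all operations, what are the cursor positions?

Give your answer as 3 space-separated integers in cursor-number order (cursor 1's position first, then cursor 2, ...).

After op 1 (insert('j')): buffer="gjemdjed" (len 8), cursors c1@2 c2@6, authorship .1...2..
After op 2 (insert('b')): buffer="gjbemdjbed" (len 10), cursors c1@3 c2@8, authorship .11...22..
After op 3 (add_cursor(5)): buffer="gjbemdjbed" (len 10), cursors c1@3 c3@5 c2@8, authorship .11...22..

Answer: 3 8 5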